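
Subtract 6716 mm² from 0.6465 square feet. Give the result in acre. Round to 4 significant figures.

1.318 × 10^-5 acres

0.6465 ft² = 1.48416 × 10^-5 acre and 6716 mm² = 1.65956 × 10^-6 acre.
1.48416 × 10^-5 − 1.65956 × 10^-6 ≈ 1.318 × 10^-5 acre.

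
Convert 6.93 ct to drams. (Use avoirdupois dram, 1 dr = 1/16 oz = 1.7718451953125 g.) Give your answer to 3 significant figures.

1 ct = 0.112877 dr.
So 6.93 × 0.112877 ≈ 0.782 dr.

0.782 drams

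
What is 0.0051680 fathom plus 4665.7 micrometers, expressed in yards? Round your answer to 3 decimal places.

0.0051680 fathom = 0.0103360 yd and 4665.7 μm = 0.00510247 yd.
0.0103360 + 0.00510247 ≈ 0.015 yd.

0.015 yd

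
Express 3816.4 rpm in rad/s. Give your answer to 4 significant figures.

1 revolution per minute = 0.104720 radians per second.
3816.4 × 0.104720 ≈ 399.7 rad/s.

399.7 rad/s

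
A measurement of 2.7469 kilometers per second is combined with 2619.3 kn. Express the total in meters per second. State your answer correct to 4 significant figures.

4094 meters per second

2.7469 km/s = 2746.90 m/s and 2619.3 kn = 1347.48 m/s.
2746.90 + 1347.48 ≈ 4094 m/s.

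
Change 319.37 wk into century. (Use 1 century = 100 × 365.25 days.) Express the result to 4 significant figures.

1 week = 0.000191650 centuries.
Then 319.37 × 0.000191650 ≈ 0.06121 century.

0.06121 century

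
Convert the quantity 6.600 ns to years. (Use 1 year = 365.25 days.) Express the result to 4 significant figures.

1 nanosecond = 3.16881 × 10^-17 yr.
Thus 6.600 × 3.16881 × 10^-17 ≈ 2.091 × 10^-16 yr.

2.091 × 10^-16 yr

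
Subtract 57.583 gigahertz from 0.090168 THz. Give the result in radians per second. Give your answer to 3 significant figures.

0.090168 THz = 5.66542e+11 rad/s and 57.583 GHz = 3.61805e+11 rad/s.
5.66542e+11 − 3.61805e+11 ≈ 2.05e+11 rad/s.

2.05e+11 radians per second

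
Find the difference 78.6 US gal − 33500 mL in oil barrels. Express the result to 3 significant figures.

1.66 bbl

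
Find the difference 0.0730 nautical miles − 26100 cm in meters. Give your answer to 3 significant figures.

0.0730 nmi = 135.196 m and 26100 cm = 261.000 m.
135.196 − 261.000 ≈ -126 m.

-126 m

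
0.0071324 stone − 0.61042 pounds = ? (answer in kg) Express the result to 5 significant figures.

0.0071324 st = 0.0452928 kg and 0.61042 lb = 0.276882 kg.
0.0452928 − 0.276882 ≈ -0.23159 kg.

-0.23159 kilograms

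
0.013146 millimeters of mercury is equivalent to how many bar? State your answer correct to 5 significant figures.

1.7527 × 10^-5 bar

1 millimeter of mercury = 0.00133322 bar.
Thus 0.013146 × 0.00133322 ≈ 1.7527 × 10^-5 bar.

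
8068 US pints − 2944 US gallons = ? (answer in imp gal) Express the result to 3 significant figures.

-1610 imp gal

8068 US pt = 839.752 imp gal and 2944 US gal = 2451.39 imp gal.
839.752 − 2451.39 ≈ -1610 imp gal.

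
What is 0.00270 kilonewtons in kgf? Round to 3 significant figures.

1 kN = 101.972 kgf.
Then 0.00270 × 101.972 ≈ 0.275 kgf.

0.275 kgf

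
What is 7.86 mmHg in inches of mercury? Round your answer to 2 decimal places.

0.31 inHg

1 millimeter of mercury = 0.0393701 inHg.
So 7.86 × 0.0393701 ≈ 0.31 inHg.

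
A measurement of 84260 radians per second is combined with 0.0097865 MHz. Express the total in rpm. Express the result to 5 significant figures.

1.3918 × 10^6 rpm

84260 rad/s = 804624 rpm and 0.0097865 MHz = 587190 rpm.
804624 + 587190 ≈ 1.3918 × 10^6 rpm.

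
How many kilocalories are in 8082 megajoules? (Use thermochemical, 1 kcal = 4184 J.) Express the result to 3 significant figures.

1 MJ = 239.006 kilocalories.
8082 × 239.006 ≈ 1.93 × 10^6 kcal.

1.93 × 10^6 kcal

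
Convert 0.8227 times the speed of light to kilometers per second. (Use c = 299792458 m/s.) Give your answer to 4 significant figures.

1 c = 299792 km/s.
Then 0.8227 × 299792 ≈ 246600 km/s.

246600 kilometers per second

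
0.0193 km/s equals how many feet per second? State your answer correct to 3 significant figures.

63.3 ft/s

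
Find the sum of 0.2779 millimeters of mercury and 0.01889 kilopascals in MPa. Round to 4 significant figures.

0.2779 mmHg = 3.70503 × 10^-5 MPa and 0.01889 kPa = 1.88900 × 10^-5 MPa.
3.70503 × 10^-5 + 1.88900 × 10^-5 ≈ 5.594 × 10^-5 MPa.

5.594 × 10^-5 MPa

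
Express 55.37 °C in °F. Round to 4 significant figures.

131.7 °F

°F = °C × 9/5 + 32.
Applying the formula gives 131.7 °F.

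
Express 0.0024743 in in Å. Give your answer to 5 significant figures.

628470 Å

1 in = 2.54000 × 10^8 Å.
0.0024743 × 2.54000 × 10^8 ≈ 628470 Å.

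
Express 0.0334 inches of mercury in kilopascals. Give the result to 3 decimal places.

0.113 kPa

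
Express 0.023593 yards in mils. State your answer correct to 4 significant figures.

849.3 mil

1 yard = 36000.0 mil.
Thus 0.023593 × 36000.0 ≈ 849.3 mil.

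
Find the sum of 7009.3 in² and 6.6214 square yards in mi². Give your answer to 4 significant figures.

7009.3 in² = 1.74600e-6 mi² and 6.6214 yd² = 2.13759e-6 mi².
1.74600e-6 + 2.13759e-6 ≈ 3.884e-6 mi².

3.884e-6 square miles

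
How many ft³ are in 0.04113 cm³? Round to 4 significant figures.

1 cm³ = 3.53147 × 10^-5 ft³.
Then 0.04113 × 3.53147 × 10^-5 ≈ 1.452 × 10^-6 ft³.

1.452 × 10^-6 ft³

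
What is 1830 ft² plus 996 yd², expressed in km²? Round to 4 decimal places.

1830 ft² = 0.000170013 km² and 996 yd² = 0.000832783 km².
0.000170013 + 0.000832783 ≈ 0.0010 km².

0.0010 km²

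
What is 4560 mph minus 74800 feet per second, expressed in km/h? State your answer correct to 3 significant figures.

-74700 kilometers per hour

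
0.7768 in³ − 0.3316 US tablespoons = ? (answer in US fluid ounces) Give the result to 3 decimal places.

0.265 US fluid ounces

0.7768 in³ = 0.430435 US fl oz and 0.3316 US tbsp = 0.165800 US fl oz.
0.430435 − 0.165800 ≈ 0.265 US fl oz.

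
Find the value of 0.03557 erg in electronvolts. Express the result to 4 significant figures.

1 erg = 6.24151 × 10^11 eV.
So 0.03557 × 6.24151 × 10^11 ≈ 2.220 × 10^10 eV.

2.220 × 10^10 eV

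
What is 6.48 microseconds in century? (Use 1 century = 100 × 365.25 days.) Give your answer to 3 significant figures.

1 μs = 3.16881 × 10^-16 century.
6.48 × 3.16881 × 10^-16 ≈ 2.05 × 10^-15 century.

2.05 × 10^-15 century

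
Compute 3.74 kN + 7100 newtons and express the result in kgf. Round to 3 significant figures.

1110 kgf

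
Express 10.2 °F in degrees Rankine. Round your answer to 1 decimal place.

°R = °F + 459.67.
Applying the formula gives 469.9 °R.

469.9 degrees Rankine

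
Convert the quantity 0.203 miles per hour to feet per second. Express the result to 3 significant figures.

0.298 ft/s

1 mph = 1.46667 feet per second.
Thus 0.203 × 1.46667 ≈ 0.298 ft/s.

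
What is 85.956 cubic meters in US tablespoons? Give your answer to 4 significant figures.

5.813 × 10^6 US tablespoons

1 cubic meter = 67628.0 US tablespoons.
Then 85.956 × 67628.0 ≈ 5.813 × 10^6 US tbsp.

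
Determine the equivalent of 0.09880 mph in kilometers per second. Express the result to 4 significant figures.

1 mph = 0.000447040 km/s.
So 0.09880 × 0.000447040 ≈ 4.417 × 10^-5 km/s.

4.417 × 10^-5 kilometers per second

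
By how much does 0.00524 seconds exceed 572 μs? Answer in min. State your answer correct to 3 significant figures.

0.00524 s = 8.73333 × 10^-5 min and 572 μs = 9.53333 × 10^-6 min.
8.73333 × 10^-5 − 9.53333 × 10^-6 ≈ 7.78 × 10^-5 min.

7.78 × 10^-5 min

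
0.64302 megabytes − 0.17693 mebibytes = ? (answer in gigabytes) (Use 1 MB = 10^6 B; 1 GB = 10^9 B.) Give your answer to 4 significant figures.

0.0004575 gigabytes

0.64302 MB = 0.000643020 GB and 0.17693 MiB = 0.000185525 GB.
0.000643020 − 0.000185525 ≈ 0.0004575 GB.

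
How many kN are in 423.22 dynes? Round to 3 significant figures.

1 dyne = 1.00000e-8 kN.
Then 423.22 × 1.00000e-8 ≈ 4.23e-6 kN.

4.23e-6 kilonewtons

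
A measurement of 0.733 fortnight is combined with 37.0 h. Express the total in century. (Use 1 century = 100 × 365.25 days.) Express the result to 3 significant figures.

0.000323 century

0.733 fortnight = 0.000280958 century and 37.0 h = 4.22085e-5 century.
0.000280958 + 4.22085e-5 ≈ 0.000323 century.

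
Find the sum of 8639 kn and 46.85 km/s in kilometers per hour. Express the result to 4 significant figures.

184700 km/h

8639 kn = 15999.4 km/h and 46.85 km/s = 168660 km/h.
15999.4 + 168660 ≈ 184700 km/h.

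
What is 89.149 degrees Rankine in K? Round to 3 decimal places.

°R = K × 9/5.
Applying the formula gives 49.527 K.

49.527 K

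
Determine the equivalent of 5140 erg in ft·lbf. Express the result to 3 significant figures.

0.000379 foot-pounds

1 erg = 7.37562e-8 foot-pounds.
Thus 5140 × 7.37562e-8 ≈ 0.000379 ft·lbf.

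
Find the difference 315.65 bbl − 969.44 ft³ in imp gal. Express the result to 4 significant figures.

315.65 bbl = 11039.0 imp gal and 969.44 ft³ = 6038.48 imp gal.
11039.0 − 6038.48 ≈ 5001 imp gal.

5001 imp gal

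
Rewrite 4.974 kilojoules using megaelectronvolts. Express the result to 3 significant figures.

3.10e+16 MeV

1 kJ = 6.24151e+15 MeV.
So 4.974 × 6.24151e+15 ≈ 3.10e+16 MeV.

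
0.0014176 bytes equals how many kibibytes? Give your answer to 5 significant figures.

1 byte = 0.0009765625 kibibytes.
0.0014176 × 0.0009765625 ≈ 1.3844 × 10^-6 KiB.

1.3844 × 10^-6 KiB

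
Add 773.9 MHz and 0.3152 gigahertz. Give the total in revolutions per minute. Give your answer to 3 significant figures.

6.53e+10 revolutions per minute

773.9 MHz = 4.64340e+10 rpm and 0.3152 GHz = 1.89120e+10 rpm.
4.64340e+10 + 1.89120e+10 ≈ 6.53e+10 rpm.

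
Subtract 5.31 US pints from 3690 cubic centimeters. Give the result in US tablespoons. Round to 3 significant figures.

3690 cm³ = 249.547 US tbsp and 5.31 US pt = 169.920 US tbsp.
249.547 − 169.920 ≈ 79.6 US tbsp.

79.6 US tbsp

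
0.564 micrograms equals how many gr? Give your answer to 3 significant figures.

1 microgram = 1.54324 × 10^-5 gr.
Thus 0.564 × 1.54324 × 10^-5 ≈ 8.70 × 10^-6 gr.

8.70 × 10^-6 grains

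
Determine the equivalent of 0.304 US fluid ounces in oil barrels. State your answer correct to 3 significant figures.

5.65 × 10^-5 bbl

1 US fluid ounce = 0.000186012 oil barrels.
So 0.304 × 0.000186012 ≈ 5.65 × 10^-5 bbl.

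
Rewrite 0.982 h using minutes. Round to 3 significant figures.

1 hour = 60.0000 min.
Then 0.982 × 60.0000 ≈ 58.9 min.

58.9 min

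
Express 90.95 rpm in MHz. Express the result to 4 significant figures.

1.516e-6 MHz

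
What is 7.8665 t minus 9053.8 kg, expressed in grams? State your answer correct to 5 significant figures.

-1.1873 × 10^6 g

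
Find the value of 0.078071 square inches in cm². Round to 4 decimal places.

1 square inch = 6.45160 cm².
Thus 0.078071 × 6.45160 ≈ 0.5037 cm².

0.5037 square centimeters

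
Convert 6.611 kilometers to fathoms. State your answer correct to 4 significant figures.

3615 fathom

1 kilometer = 546.807 fathoms.
6.611 × 546.807 ≈ 3615 fathom.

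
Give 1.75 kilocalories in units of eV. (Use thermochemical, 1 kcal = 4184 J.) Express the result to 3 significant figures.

4.57 × 10^22 electronvolts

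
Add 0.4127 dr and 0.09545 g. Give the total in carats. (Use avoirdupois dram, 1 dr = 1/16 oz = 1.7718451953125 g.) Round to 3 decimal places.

0.4127 dr = 3.65620 ct and 0.09545 g = 0.477250 ct.
3.65620 + 0.477250 ≈ 4.133 ct.

4.133 ct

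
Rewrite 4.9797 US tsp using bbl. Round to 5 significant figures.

0.00015438 bbl

1 US tsp = 3.10020 × 10^-5 oil barrels.
Then 4.9797 × 3.10020 × 10^-5 ≈ 0.00015438 bbl.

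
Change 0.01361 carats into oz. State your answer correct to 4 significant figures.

9.602e-5 oz

1 ct = 0.00705479 ounces.
0.01361 × 0.00705479 ≈ 9.602e-5 oz.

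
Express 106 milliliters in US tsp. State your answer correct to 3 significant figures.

21.5 US tsp

1 mL = 0.202884 US teaspoons.
So 106 × 0.202884 ≈ 21.5 US tsp.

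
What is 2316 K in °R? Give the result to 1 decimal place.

°R = K × 9/5.
Applying the formula gives 4168.8 °R.

4168.8 degrees Rankine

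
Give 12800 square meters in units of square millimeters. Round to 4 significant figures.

1.280 × 10^10 square millimeters

1 m² = 1.00000 × 10^6 square millimeters.
Thus 12800 × 1.00000 × 10^6 ≈ 1.280 × 10^10 mm².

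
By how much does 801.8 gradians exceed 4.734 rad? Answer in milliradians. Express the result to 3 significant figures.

7860 mrad

801.8 grad = 12594.6 mrad and 4.734 rad = 4734.00 mrad.
12594.6 − 4734.00 ≈ 7860 mrad.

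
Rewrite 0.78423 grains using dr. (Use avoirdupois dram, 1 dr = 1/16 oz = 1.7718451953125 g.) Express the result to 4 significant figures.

0.02868 drams

1 gr = 0.0365714 dr.
Thus 0.78423 × 0.0365714 ≈ 0.02868 dr.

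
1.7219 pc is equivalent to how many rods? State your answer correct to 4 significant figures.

1 pc = 6.13552e+15 rods.
Thus 1.7219 × 6.13552e+15 ≈ 1.056e+16 rod.

1.056e+16 rods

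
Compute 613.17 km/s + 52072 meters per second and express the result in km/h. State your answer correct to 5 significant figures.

2.3949 × 10^6 km/h

613.17 km/s = 2.20741 × 10^6 km/h and 52072 m/s = 187459 km/h.
2.20741 × 10^6 + 187459 ≈ 2.3949 × 10^6 km/h.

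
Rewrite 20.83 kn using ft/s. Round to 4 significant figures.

1 kn = 1.68781 feet per second.
20.83 × 1.68781 ≈ 35.16 ft/s.

35.16 ft/s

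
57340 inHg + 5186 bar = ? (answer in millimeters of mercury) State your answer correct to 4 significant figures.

57340 inHg = 1.45644 × 10^6 mmHg and 5186 bar = 3.88982 × 10^6 mmHg.
1.45644 × 10^6 + 3.88982 × 10^6 ≈ 5.346 × 10^6 mmHg.

5.346 × 10^6 millimeters of mercury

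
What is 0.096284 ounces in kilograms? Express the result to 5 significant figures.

0.0027296 kg

1 oz = 0.0283495 kilograms.
0.096284 × 0.0283495 ≈ 0.0027296 kg.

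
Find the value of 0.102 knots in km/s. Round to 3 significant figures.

1 kn = 0.000514444 kilometers per second.
0.102 × 0.000514444 ≈ 5.25 × 10^-5 km/s.

5.25 × 10^-5 km/s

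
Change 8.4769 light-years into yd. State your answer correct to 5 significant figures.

8.7705e+16 yards

1 ly = 1.03464e+16 yd.
Thus 8.4769 × 1.03464e+16 ≈ 8.7705e+16 yd.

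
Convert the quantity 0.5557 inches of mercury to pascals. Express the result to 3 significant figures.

1880 Pa

1 inHg = 3386.39 Pa.
Then 0.5557 × 3386.39 ≈ 1880 Pa.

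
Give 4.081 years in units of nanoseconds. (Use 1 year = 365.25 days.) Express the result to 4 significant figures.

1 year = 3.15576 × 10^16 ns.
Thus 4.081 × 3.15576 × 10^16 ≈ 1.288 × 10^17 ns.

1.288 × 10^17 nanoseconds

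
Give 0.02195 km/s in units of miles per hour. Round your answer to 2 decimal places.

49.10 mph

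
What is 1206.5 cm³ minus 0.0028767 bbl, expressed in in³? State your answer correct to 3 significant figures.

1206.5 cm³ = 73.6251 in³ and 0.0028767 bbl = 27.9097 in³.
73.6251 − 27.9097 ≈ 45.7 in³.

45.7 cubic inches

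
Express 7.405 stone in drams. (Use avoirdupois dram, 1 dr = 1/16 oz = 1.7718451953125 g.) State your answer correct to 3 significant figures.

26500 drams

1 stone = 3584.00 drams.
Then 7.405 × 3584.00 ≈ 26500 dr.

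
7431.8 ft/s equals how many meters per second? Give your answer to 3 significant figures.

2270 meters per second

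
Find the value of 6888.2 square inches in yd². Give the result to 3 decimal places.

1 square inch = 0.000771605 yd².
Then 6888.2 × 0.000771605 ≈ 5.315 yd².

5.315 square yards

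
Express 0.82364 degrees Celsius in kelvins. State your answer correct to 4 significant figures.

274.0 K

K = °C + 273.15.
Applying the formula gives 274.0 K.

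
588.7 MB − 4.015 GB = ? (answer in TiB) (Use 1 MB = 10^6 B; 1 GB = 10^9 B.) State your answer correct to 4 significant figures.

588.7 MB = 0.000535420 TiB and 4.015 GB = 0.00365162 TiB.
0.000535420 − 0.00365162 ≈ -0.003116 TiB.

-0.003116 tebibytes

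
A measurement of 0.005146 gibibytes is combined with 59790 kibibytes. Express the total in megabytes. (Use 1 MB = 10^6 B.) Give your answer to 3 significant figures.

66.8 megabytes

0.005146 GiB = 5.52548 MB and 59790 KiB = 61.2250 MB.
5.52548 + 61.2250 ≈ 66.8 MB.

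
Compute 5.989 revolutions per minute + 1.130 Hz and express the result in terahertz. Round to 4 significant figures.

5.989 rpm = 9.98167 × 10^-14 THz and 1.130 Hz = 1.13000 × 10^-12 THz.
9.98167 × 10^-14 + 1.13000 × 10^-12 ≈ 1.230 × 10^-12 THz.

1.230 × 10^-12 terahertz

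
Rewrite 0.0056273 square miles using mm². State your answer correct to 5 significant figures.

1.4575e+10 square millimeters

1 square mile = 2.58999e+12 mm².
Thus 0.0056273 × 2.58999e+12 ≈ 1.4575e+10 mm².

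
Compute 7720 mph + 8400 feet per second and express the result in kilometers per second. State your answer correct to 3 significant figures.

6.01 km/s

7720 mph = 3.45115 km/s and 8400 ft/s = 2.56032 km/s.
3.45115 + 2.56032 ≈ 6.01 km/s.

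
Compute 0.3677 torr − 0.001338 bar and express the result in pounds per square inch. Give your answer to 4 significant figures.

-0.01230 psi

0.3677 torr = 0.00711013 psi and 0.001338 bar = 0.0194060 psi.
0.00711013 − 0.0194060 ≈ -0.01230 psi.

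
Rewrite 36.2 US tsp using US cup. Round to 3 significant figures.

0.754 US cup

1 US teaspoon = 0.0208333 US cup.
So 36.2 × 0.0208333 ≈ 0.754 US cup.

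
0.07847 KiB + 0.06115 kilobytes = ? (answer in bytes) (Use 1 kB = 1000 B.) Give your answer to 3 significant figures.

142 B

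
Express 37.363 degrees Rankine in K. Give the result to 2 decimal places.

°R = K × 9/5.
Applying the formula gives 20.76 K.

20.76 kelvins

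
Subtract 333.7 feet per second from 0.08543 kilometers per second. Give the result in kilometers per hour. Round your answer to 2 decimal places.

-58.61 km/h

0.08543 km/s = 307.548 km/h and 333.7 ft/s = 366.162 km/h.
307.548 − 366.162 ≈ -58.61 km/h.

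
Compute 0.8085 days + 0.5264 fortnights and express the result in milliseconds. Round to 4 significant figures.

7.066e+8 milliseconds

0.8085 d = 6.98544e+7 ms and 0.5264 fortnight = 6.36733e+8 ms.
6.98544e+7 + 6.36733e+8 ≈ 7.066e+8 ms.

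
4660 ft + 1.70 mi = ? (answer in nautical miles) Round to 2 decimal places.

2.24 nmi

4660 ft = 0.766937 nmi and 1.70 mi = 1.47726 nmi.
0.766937 + 1.47726 ≈ 2.24 nmi.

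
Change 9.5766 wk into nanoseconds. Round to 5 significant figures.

5.7919 × 10^15 ns

1 week = 6.04800 × 10^14 ns.
Then 9.5766 × 6.04800 × 10^14 ≈ 5.7919 × 10^15 ns.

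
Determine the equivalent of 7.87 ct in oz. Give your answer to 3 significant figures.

0.0555 oz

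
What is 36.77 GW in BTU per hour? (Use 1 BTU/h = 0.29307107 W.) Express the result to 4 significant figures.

1 gigawatt = 3.41214 × 10^9 BTU/h.
So 36.77 × 3.41214 × 10^9 ≈ 1.255 × 10^11 BTU/h.

1.255 × 10^11 BTU/h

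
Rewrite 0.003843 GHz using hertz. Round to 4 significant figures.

3.843 × 10^6 hertz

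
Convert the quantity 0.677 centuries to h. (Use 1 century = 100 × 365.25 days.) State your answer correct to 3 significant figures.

593000 h

1 century = 876600 h.
0.677 × 876600 ≈ 593000 h.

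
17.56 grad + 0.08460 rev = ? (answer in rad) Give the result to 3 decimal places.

17.56 grad = 0.275832 rad and 0.08460 rev = 0.531557 rad.
0.275832 + 0.531557 ≈ 0.807 rad.

0.807 radians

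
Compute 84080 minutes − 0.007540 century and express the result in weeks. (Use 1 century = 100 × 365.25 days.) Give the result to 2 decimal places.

84080 min = 8.34127 wk and 0.007540 century = 39.3426 wk.
8.34127 − 39.3426 ≈ -31.00 wk.

-31.00 wk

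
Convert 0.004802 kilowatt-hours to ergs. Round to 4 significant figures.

1.729e+11 erg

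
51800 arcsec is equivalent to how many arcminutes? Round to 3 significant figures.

863 arcmin

1 arcsec = 0.0166667 arcmin.
So 51800 × 0.0166667 ≈ 863 arcmin.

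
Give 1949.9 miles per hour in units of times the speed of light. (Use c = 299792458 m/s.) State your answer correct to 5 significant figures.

2.9076e-6 times the speed of light

1 mile per hour = 1.49116e-9 c.
1949.9 × 1.49116e-9 ≈ 2.9076e-6 c.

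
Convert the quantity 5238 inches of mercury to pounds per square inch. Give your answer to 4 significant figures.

1 inHg = 0.491154 psi.
Thus 5238 × 0.491154 ≈ 2573 psi.

2573 pounds per square inch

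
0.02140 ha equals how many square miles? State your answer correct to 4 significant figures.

1 hectare = 0.00386102 square miles.
0.02140 × 0.00386102 ≈ 8.263e-5 mi².

8.263e-5 mi²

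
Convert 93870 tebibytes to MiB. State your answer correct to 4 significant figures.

9.843e+10 mebibytes

1 tebibyte = 1.04858e+6 mebibytes.
Then 93870 × 1.04858e+6 ≈ 9.843e+10 MiB.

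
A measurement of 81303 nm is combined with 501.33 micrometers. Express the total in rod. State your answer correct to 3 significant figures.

0.000116 rod

81303 nm = 1.61662 × 10^-5 rod and 501.33 μm = 9.96838 × 10^-5 rod.
1.61662 × 10^-5 + 9.96838 × 10^-5 ≈ 0.000116 rod.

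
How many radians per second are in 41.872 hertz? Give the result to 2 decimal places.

1 hertz = 6.28319 radians per second.
So 41.872 × 6.28319 ≈ 263.09 rad/s.

263.09 rad/s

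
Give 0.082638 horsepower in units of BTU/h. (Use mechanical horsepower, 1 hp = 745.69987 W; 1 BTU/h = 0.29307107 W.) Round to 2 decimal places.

210.27 BTU per hour

1 hp = 2544.43 BTU per hour.
Thus 0.082638 × 2544.43 ≈ 210.27 BTU/h.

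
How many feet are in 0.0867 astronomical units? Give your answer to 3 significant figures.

1 astronomical unit = 4.90807 × 10^11 ft.
Thus 0.0867 × 4.90807 × 10^11 ≈ 4.26 × 10^10 ft.

4.26 × 10^10 ft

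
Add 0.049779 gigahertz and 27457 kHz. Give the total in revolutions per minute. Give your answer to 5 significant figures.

4.6342e+9 rpm

0.049779 GHz = 2.98674e+9 rpm and 27457 kHz = 1.64742e+9 rpm.
2.98674e+9 + 1.64742e+9 ≈ 4.6342e+9 rpm.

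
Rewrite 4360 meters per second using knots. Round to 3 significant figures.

1 meter per second = 1.94384 knots.
4360 × 1.94384 ≈ 8480 kn.

8480 knots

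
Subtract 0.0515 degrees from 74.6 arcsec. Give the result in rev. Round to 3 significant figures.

-8.55 × 10^-5 rev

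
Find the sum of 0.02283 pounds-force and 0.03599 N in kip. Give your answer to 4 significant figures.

0.02283 lbf = 2.28300 × 10^-5 kip and 0.03599 N = 8.09087 × 10^-6 kip.
2.28300 × 10^-5 + 8.09087 × 10^-6 ≈ 3.092 × 10^-5 kip.

3.092 × 10^-5 kips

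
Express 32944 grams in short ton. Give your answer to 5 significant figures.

1 gram = 1.10231e-6 short ton.
32944 × 1.10231e-6 ≈ 0.036315 short ton.

0.036315 short ton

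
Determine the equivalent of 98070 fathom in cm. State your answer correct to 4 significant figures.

1 fathom = 182.880 cm.
98070 × 182.880 ≈ 1.794 × 10^7 cm.

1.794 × 10^7 cm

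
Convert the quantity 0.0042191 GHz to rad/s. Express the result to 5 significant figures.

2.6509e+7 radians per second

1 GHz = 6.28319e+9 radians per second.
Thus 0.0042191 × 6.28319e+9 ≈ 2.6509e+7 rad/s.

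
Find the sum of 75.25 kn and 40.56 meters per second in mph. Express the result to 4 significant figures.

75.25 kn = 86.5962 mph and 40.56 m/s = 90.7301 mph.
86.5962 + 90.7301 ≈ 177.3 mph.

177.3 mph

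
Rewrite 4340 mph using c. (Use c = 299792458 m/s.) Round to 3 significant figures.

1 mph = 1.49116 × 10^-9 c.
Then 4340 × 1.49116 × 10^-9 ≈ 6.47 × 10^-6 c.

6.47 × 10^-6 c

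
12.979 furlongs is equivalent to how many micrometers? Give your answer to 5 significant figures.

1 furlong = 2.01168 × 10^8 μm.
Then 12.979 × 2.01168 × 10^8 ≈ 2.6110 × 10^9 μm.

2.6110 × 10^9 micrometers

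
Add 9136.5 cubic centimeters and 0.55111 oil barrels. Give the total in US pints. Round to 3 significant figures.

204 US pt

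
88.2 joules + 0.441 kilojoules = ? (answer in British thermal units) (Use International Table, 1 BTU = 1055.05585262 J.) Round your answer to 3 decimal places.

88.2 J = 0.0835975 BTU and 0.441 kJ = 0.417987 BTU.
0.0835975 + 0.417987 ≈ 0.502 BTU.

0.502 British thermal units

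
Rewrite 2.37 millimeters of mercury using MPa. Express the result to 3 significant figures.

0.000316 MPa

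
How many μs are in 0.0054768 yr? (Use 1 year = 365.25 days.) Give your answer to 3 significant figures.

1 year = 3.15576 × 10^13 microseconds.
So 0.0054768 × 3.15576 × 10^13 ≈ 1.73 × 10^11 μs.

1.73 × 10^11 μs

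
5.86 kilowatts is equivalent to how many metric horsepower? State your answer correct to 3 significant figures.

1 kilowatt = 1.35962 PS.
So 5.86 × 1.35962 ≈ 7.97 PS.

7.97 PS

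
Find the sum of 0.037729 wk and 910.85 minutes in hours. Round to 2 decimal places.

0.037729 wk = 6.33847 h and 910.85 min = 15.1808 h.
6.33847 + 15.1808 ≈ 21.52 h.

21.52 h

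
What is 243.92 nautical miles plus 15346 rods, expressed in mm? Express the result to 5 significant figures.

5.2892e+8 mm

243.92 nmi = 4.51740e+8 mm and 15346 rod = 7.71781e+7 mm.
4.51740e+8 + 7.71781e+7 ≈ 5.2892e+8 mm.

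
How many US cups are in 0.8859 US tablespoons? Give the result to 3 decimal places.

1 US tablespoon = 0.0625000 US cup.
0.8859 × 0.0625000 ≈ 0.055 US cup.

0.055 US cup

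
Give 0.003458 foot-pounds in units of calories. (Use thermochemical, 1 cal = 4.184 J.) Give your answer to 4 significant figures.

0.001121 calories

1 foot-pound = 0.324048 calories.
Thus 0.003458 × 0.324048 ≈ 0.001121 cal.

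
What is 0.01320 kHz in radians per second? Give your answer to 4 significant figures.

1 kHz = 6283.19 rad/s.
Then 0.01320 × 6283.19 ≈ 82.94 rad/s.

82.94 radians per second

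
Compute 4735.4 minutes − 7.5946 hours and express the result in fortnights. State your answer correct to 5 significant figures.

0.21229 fortnights

4735.4 min = 0.234891 fortnight and 7.5946 h = 0.0226030 fortnight.
0.234891 − 0.0226030 ≈ 0.21229 fortnight.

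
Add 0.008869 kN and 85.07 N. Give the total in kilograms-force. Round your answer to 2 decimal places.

0.008869 kN = 0.904386 kgf and 85.07 N = 8.67473 kgf.
0.904386 + 8.67473 ≈ 9.58 kgf.

9.58 kgf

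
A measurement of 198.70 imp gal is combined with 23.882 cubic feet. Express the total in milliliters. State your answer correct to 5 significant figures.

1.5796 × 10^6 mL

198.70 imp gal = 903308 mL and 23.882 ft³ = 676263 mL.
903308 + 676263 ≈ 1.5796 × 10^6 mL.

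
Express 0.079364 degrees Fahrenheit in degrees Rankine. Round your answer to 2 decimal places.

°R = °F + 459.67.
Applying the formula gives 459.75 °R.

459.75 °R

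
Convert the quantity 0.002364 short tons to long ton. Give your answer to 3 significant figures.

1 short ton = 0.892857 long ton.
Then 0.002364 × 0.892857 ≈ 0.00211 long ton.

0.00211 long tons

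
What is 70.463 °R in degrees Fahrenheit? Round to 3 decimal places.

°R = °F + 459.67.
Applying the formula gives -389.207 °F.

-389.207 °F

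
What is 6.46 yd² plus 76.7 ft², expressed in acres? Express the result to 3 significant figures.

0.00310 acre

6.46 yd² = 0.00133471 acre and 76.7 ft² = 0.00176079 acre.
0.00133471 + 0.00176079 ≈ 0.00310 acre.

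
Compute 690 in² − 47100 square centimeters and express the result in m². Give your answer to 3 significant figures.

690 in² = 0.445160 m² and 47100 cm² = 4.71000 m².
0.445160 − 4.71000 ≈ -4.26 m².

-4.26 m²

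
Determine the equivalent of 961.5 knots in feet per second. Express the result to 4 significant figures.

1623 ft/s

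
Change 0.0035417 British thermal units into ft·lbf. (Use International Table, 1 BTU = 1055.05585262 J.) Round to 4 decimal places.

2.7560 ft·lbf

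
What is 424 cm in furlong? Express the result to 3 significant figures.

0.0211 furlong

1 cm = 4.97097 × 10^-5 furlong.
424 × 4.97097 × 10^-5 ≈ 0.0211 furlong.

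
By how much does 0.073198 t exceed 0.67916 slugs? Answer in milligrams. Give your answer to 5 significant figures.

6.3286e+7 mg

0.073198 t = 7.31980e+7 mg and 0.67916 slug = 9.91160e+6 mg.
7.31980e+7 − 9.91160e+6 ≈ 6.3286e+7 mg.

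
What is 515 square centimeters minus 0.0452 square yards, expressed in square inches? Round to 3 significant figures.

21.2 in²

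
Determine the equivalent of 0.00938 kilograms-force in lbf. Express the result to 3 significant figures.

1 kilogram-force = 2.20462 pounds-force.
0.00938 × 2.20462 ≈ 0.0207 lbf.

0.0207 lbf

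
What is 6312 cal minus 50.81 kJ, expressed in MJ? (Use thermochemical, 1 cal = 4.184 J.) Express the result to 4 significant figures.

-0.02440 megajoules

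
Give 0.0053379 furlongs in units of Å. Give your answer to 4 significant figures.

1.074 × 10^10 Å

1 furlong = 2.01168 × 10^12 Å.
So 0.0053379 × 2.01168 × 10^12 ≈ 1.074 × 10^10 Å.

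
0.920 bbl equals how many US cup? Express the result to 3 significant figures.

618 US cups

1 oil barrel = 672.000 US cups.
Thus 0.920 × 672.000 ≈ 618 US cup.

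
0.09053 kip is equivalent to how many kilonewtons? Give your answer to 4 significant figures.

1 kip = 4.44822 kN.
Then 0.09053 × 4.44822 ≈ 0.4027 kN.

0.4027 kilonewtons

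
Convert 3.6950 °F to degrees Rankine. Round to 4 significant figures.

°R = °F + 459.67.
Applying the formula gives 463.4 °R.

463.4 °R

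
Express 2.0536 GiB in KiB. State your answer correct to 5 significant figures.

1 GiB = 1.04858 × 10^6 KiB.
So 2.0536 × 1.04858 × 10^6 ≈ 2.1534 × 10^6 KiB.

2.1534 × 10^6 kibibytes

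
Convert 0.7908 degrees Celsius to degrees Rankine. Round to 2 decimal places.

493.09 degrees Rankine

°R = (°C + 273.15) × 9/5.
Applying the formula gives 493.09 °R.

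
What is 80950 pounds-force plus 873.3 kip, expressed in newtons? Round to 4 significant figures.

80950 lbf = 360084 N and 873.3 kip = 3.88463e+6 N.
360084 + 3.88463e+6 ≈ 4.245e+6 N.

4.245e+6 N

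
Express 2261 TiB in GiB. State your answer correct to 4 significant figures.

1 tebibyte = 1024.00 gibibytes.
Thus 2261 × 1024.00 ≈ 2.315e+6 GiB.

2.315e+6 gibibytes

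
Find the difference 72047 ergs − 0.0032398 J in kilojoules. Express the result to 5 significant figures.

3.9649e-6 kJ

72047 erg = 7.20470e-6 kJ and 0.0032398 J = 3.23980e-6 kJ.
7.20470e-6 − 3.23980e-6 ≈ 3.9649e-6 kJ.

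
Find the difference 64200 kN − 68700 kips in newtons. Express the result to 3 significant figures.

-2.41 × 10^8 newtons

64200 kN = 6.42000 × 10^7 N and 68700 kip = 3.05593 × 10^8 N.
6.42000 × 10^7 − 3.05593 × 10^8 ≈ -2.41 × 10^8 N.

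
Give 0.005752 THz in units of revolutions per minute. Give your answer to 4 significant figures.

3.451 × 10^11 revolutions per minute

1 terahertz = 6.00000 × 10^13 revolutions per minute.
So 0.005752 × 6.00000 × 10^13 ≈ 3.451 × 10^11 rpm.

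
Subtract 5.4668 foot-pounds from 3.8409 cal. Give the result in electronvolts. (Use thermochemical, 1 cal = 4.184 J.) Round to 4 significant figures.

5.404e+19 electronvolts

3.8409 cal = 1.00303e+20 eV and 5.4668 ft·lbf = 4.62620e+19 eV.
1.00303e+20 − 4.62620e+19 ≈ 5.404e+19 eV.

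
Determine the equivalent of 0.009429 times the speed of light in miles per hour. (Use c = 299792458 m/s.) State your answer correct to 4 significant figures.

6.323 × 10^6 mph

1 speed of light = 6.70617 × 10^8 miles per hour.
Then 0.009429 × 6.70617 × 10^8 ≈ 6.323 × 10^6 mph.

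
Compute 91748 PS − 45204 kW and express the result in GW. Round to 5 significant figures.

0.022277 gigawatts

91748 PS = 0.06748054 GW and 45204 kW = 0.04520400 GW.
0.06748054 − 0.04520400 ≈ 0.022277 GW.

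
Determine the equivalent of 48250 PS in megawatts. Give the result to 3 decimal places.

35.488 MW

1 PS = 0.000735499 megawatts.
Then 48250 × 0.000735499 ≈ 35.488 MW.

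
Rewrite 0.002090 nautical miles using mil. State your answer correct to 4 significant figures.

152400 mil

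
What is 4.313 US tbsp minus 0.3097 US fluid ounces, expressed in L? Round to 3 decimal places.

0.055 liters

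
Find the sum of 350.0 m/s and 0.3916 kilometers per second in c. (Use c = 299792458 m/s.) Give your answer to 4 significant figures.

350.0 m/s = 1.16747 × 10^-6 c and 0.3916 km/s = 1.30624 × 10^-6 c.
1.16747 × 10^-6 + 1.30624 × 10^-6 ≈ 2.474 × 10^-6 c.

2.474 × 10^-6 c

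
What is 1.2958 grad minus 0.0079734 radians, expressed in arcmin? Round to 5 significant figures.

42.563 arcminutes

1.2958 grad = 69.9732 arcmin and 0.0079734 rad = 27.4105 arcmin.
69.9732 − 27.4105 ≈ 42.563 arcmin.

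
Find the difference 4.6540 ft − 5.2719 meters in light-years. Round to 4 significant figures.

-4.073 × 10^-16 light-years

4.6540 ft = 1.49940 × 10^-16 ly and 5.2719 m = 5.57240 × 10^-16 ly.
1.49940 × 10^-16 − 5.57240 × 10^-16 ≈ -4.073 × 10^-16 ly.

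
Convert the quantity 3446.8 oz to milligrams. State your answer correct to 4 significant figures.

1 oz = 28349.5 milligrams.
Thus 3446.8 × 28349.5 ≈ 9.772 × 10^7 mg.

9.772 × 10^7 mg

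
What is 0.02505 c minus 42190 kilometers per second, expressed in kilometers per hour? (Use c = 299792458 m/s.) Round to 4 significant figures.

0.02505 c = 2.70353e+7 km/h and 42190 km/s = 1.51884e+8 km/h.
2.70353e+7 − 1.51884e+8 ≈ -1.248e+8 km/h.

-1.248e+8 km/h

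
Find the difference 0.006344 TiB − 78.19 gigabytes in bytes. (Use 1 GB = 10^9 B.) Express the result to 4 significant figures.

-7.121e+10 B

0.006344 TiB = 6.97530e+9 B and 78.19 GB = 7.81900e+10 B.
6.97530e+9 − 7.81900e+10 ≈ -7.121e+10 B.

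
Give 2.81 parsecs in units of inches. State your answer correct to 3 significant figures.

3.41e+18 in

1 pc = 1.21483e+18 in.
2.81 × 1.21483e+18 ≈ 3.41e+18 in.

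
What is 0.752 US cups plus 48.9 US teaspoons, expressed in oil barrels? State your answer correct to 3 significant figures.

0.00264 bbl

0.752 US cup = 0.00111905 bbl and 48.9 US tsp = 0.00151600 bbl.
0.00111905 + 0.00151600 ≈ 0.00264 bbl.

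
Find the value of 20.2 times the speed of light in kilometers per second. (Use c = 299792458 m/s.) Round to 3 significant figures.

1 speed of light = 299792 km/s.
20.2 × 299792 ≈ 6.06 × 10^6 km/s.

6.06 × 10^6 kilometers per second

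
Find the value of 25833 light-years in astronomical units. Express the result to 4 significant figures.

1.634 × 10^9 au

1 ly = 63241.1 astronomical units.
So 25833 × 63241.1 ≈ 1.634 × 10^9 au.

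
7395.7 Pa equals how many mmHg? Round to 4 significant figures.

55.47 millimeters of mercury

1 pascal = 0.00750062 mmHg.
7395.7 × 0.00750062 ≈ 55.47 mmHg.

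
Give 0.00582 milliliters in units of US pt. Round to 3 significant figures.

1 mL = 0.00211338 US pt.
Thus 0.00582 × 0.00211338 ≈ 1.23e-5 US pt.

1.23e-5 US pt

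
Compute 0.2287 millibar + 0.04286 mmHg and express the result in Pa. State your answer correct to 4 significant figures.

28.58 Pa

0.2287 mbar = 22.8700 Pa and 0.04286 mmHg = 5.71420 Pa.
22.8700 + 5.71420 ≈ 28.58 Pa.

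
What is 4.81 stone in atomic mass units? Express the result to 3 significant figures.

1 st = 3.82424 × 10^27 u.
So 4.81 × 3.82424 × 10^27 ≈ 1.84 × 10^28 u.

1.84 × 10^28 u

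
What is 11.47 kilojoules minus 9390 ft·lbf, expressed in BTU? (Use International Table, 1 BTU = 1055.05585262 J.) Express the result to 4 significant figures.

11.47 kJ = 10.8715 BTU and 9390 ft·lbf = 12.0668 BTU.
10.8715 − 12.0668 ≈ -1.195 BTU.

-1.195 BTU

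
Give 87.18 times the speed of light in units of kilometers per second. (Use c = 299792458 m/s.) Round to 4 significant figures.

1 speed of light = 299792 km/s.
So 87.18 × 299792 ≈ 2.614 × 10^7 km/s.

2.614 × 10^7 km/s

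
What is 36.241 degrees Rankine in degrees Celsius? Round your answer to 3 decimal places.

°R = (°C + 273.15) × 9/5.
Applying the formula gives -253.016 °C.

-253.016 °C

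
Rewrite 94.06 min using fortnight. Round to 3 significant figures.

1 minute = 4.96032 × 10^-5 fortnight.
So 94.06 × 4.96032 × 10^-5 ≈ 0.00467 fortnight.

0.00467 fortnights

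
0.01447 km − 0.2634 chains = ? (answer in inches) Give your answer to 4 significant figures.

361.1 inches

0.01447 km = 569.685 in and 0.2634 chain = 208.613 in.
569.685 − 208.613 ≈ 361.1 in.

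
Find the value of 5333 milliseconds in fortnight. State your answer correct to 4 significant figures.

4.409e-6 fortnights

1 millisecond = 8.26720e-10 fortnight.
Then 5333 × 8.26720e-10 ≈ 4.409e-6 fortnight.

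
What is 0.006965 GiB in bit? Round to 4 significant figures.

5.983 × 10^7 bit

1 gibibyte = 8.58993 × 10^9 bits.
Then 0.006965 × 8.58993 × 10^9 ≈ 5.983 × 10^7 bit.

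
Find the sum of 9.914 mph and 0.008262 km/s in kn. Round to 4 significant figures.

9.914 mph = 8.61503 kn and 0.008262 km/s = 16.0600 kn.
8.61503 + 16.0600 ≈ 24.68 kn.

24.68 kn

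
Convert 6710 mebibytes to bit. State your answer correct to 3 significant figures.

5.63e+10 bits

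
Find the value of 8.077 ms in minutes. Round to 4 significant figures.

1 ms = 1.66667e-5 min.
8.077 × 1.66667e-5 ≈ 0.0001346 min.

0.0001346 min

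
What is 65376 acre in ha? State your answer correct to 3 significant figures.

1 acre = 0.404686 ha.
So 65376 × 0.404686 ≈ 26500 ha.

26500 ha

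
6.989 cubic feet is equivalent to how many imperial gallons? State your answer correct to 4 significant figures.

1 ft³ = 6.22884 imperial gallons.
6.989 × 6.22884 ≈ 43.53 imp gal.

43.53 imp gal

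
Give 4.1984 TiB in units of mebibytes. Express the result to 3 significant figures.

1 TiB = 1.04858 × 10^6 mebibytes.
Thus 4.1984 × 1.04858 × 10^6 ≈ 4.40 × 10^6 MiB.

4.40 × 10^6 mebibytes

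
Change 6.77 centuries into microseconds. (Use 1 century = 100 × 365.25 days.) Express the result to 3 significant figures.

2.14 × 10^16 microseconds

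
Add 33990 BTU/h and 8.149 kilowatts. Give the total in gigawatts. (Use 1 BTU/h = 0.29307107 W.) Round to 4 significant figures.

1.811 × 10^-5 GW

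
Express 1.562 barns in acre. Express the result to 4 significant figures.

1 barn = 2.47105 × 10^-32 acre.
Then 1.562 × 2.47105 × 10^-32 ≈ 3.860 × 10^-32 acre.

3.860 × 10^-32 acre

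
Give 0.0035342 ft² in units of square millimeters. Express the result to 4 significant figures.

328.3 square millimeters

1 square foot = 92903.0 square millimeters.
Then 0.0035342 × 92903.0 ≈ 328.3 mm².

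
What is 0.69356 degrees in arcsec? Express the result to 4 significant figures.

1 ° = 3600.00 arcseconds.
Then 0.69356 × 3600.00 ≈ 2497 arcsec.

2497 arcseconds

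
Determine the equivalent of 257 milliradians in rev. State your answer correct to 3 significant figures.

0.0409 revolutions

1 milliradian = 0.000159155 rev.
257 × 0.000159155 ≈ 0.0409 rev.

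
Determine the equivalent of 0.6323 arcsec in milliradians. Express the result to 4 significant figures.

1 arcsecond = 0.00484814 milliradians.
Then 0.6323 × 0.00484814 ≈ 0.003065 mrad.

0.003065 milliradians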